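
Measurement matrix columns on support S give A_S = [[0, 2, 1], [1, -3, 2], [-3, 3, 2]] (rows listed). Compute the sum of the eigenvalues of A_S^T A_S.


Sum of eigenvalues of A_S^T A_S = trace(A_S^T A_S) = sum of squared column norms of A_S.
A_S^T A_S diagonal: [10, 22, 9].
trace = 10 + 22 + 9 = 41.

41


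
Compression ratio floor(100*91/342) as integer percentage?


100*m/n = 100*91/342 ≈ 26.6082.
floor = 26.

26


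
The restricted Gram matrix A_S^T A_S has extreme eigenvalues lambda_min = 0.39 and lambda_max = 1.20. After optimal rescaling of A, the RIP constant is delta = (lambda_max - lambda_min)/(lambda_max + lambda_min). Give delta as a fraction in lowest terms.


lambda_max - lambda_min = 1.20 - 0.39 = 0.81.
lambda_max + lambda_min = 1.20 + 0.39 = 1.59.
delta = 0.81/1.59 = 81/159 = 27/53.

27/53


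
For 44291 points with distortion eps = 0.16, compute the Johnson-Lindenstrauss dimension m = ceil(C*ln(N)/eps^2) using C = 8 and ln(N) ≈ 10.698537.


ln(44291) ≈ 10.698537.
eps^2 = 0.16^2 = 0.0256.
C*ln(N)/eps^2 ≈ 8*10.698537/0.0256 ≈ 3343.2928.
m = ceil(3343.2928) = 3344.

3344


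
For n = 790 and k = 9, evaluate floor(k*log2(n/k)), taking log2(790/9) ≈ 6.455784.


log2(n/k) = log2(790/9) ≈ 6.455784.
k*log2(n/k) ≈ 9*6.455784 = 58.102056.
floor(58.102056) = 58.

58


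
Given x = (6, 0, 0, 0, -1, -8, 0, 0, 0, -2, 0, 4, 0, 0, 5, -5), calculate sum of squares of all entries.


Non-zero entries: [(0, 6), (4, -1), (5, -8), (9, -2), (11, 4), (14, 5), (15, -5)]
Squares: [36, 1, 64, 4, 16, 25, 25]
||x||_2^2 = sum = 171.

171


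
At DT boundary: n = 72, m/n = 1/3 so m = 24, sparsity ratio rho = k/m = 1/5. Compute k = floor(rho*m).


m = 1/3*72 = 24.
rho = 1/5.
rho*m = 1/5*24 = 4.8.
k = floor(4.8) = 4.

4


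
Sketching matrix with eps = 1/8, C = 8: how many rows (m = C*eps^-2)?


1/eps = 8.
(1/eps)^2 = 64.
m = 8*64 = 512.

512


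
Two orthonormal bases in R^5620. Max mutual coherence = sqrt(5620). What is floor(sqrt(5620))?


74^2 = 5476 <= 5620 < 5625 = 75^2, so 74 <= sqrt(5620) < 75.
floor(sqrt(5620)) = 74.

74


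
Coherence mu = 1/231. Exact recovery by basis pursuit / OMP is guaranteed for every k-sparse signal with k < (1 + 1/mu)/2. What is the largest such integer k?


1/mu = 231.
1 + 1/mu = 232.
(1 + 1/mu)/2 = 116 is an integer and the inequality is strict, so k_max = 116 - 1 = 115.

115


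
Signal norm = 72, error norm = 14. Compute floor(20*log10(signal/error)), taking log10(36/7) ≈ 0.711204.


||x||/||e|| = 72/14 = 36/7.
log10(36/7) ≈ 0.711204.
20*log10(||x||/||e||) ≈ 20*0.711204 = 14.22408.
floor(14.22408) = 14.

14


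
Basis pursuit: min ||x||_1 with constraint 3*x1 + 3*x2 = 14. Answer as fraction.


Axis intercepts:
  x1 = 14/3, x2 = 0: L1 = 14/3
  x1 = 0, x2 = 14/3: L1 = 14/3
x* = (14/3, 0)
||x*||_1 = 14/3.

14/3


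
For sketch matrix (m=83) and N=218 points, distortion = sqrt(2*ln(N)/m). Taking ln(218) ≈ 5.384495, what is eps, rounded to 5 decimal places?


ln(218) ≈ 5.384495.
2*ln(N)/m ≈ 2*5.384495/83 ≈ 0.12974687.
eps = sqrt(0.12974687) ≈ 0.3602039 ≈ 0.36020.

0.36020


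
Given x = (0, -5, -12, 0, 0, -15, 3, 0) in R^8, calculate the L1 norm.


Non-zero entries: [(1, -5), (2, -12), (5, -15), (6, 3)]
Absolute values: [5, 12, 15, 3]
||x||_1 = sum = 35.

35


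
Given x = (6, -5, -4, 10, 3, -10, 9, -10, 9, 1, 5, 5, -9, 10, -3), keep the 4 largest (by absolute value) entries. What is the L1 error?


Sorted |x_i| descending: [10, 10, 10, 10, 9, 9, 9, 6, 5, 5, 5, 4, 3, 3, 1]
Keep top 4: [10, 10, 10, 10]
Tail entries: [9, 9, 9, 6, 5, 5, 5, 4, 3, 3, 1]
L1 error = sum of tail = 59.

59


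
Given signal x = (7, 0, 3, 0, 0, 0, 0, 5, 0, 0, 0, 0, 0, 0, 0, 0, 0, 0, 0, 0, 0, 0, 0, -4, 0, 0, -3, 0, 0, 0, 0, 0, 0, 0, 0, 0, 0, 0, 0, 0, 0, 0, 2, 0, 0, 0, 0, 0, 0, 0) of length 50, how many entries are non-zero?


Non-zero positions: [0, 2, 7, 23, 26, 42].
Sparsity = 6.

6


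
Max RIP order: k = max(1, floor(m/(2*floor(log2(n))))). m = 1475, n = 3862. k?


floor(log2(3862)) = 11.
2*11 = 22.
m/(2*floor(log2(n))) = 1475/22 ≈ 67.0455.
floor = 67.
k = max(1, 67) = 67.

67


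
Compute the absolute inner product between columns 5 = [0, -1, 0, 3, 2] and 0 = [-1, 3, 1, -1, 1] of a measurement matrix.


Inner product: 0*-1 + -1*3 + 0*1 + 3*-1 + 2*1
Products: [0, -3, 0, -3, 2]
Sum = -4.
|dot| = 4.

4


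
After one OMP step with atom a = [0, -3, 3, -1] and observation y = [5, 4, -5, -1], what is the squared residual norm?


a^T a = 19.
a^T y = -26.
coeff = -26/19 = -26/19.
||r||^2 = 597/19.

597/19


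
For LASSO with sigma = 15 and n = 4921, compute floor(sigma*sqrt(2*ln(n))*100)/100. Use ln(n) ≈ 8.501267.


ln(4921) ≈ 8.501267.
2*ln(n) ≈ 17.002534.
sqrt(2*ln(n)) ≈ sqrt(17.002534) ≈ 4.123413.
lambda ≈ 15*4.123413 = 61.851195.
floor(lambda*100)/100 = 61.85.

61.85


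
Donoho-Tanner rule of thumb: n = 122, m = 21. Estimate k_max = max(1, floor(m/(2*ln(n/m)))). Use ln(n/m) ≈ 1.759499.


n/m = 122/21.
ln(n/m) ≈ 1.759499.
2*ln(n/m) ≈ 3.518998.
m/(2*ln(n/m)) ≈ 21/3.518998 ≈ 5.9676.
floor = 5.
k_max = max(1, 5) = 5.

5


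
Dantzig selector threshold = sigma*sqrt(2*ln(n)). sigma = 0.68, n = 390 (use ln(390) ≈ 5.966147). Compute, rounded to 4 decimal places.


ln(390) ≈ 5.966147.
2*ln(n) ≈ 11.932294.
sqrt(2*ln(n)) ≈ sqrt(11.932294) ≈ 3.454315.
threshold ≈ 0.68*3.454315 = 2.3489342 ≈ 2.3489.

2.3489


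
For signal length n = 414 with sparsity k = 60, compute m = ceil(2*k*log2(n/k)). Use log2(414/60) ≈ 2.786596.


log2(n/k) = log2(414/60) ≈ 2.786596.
2*k*log2(n/k) ≈ 2*60*2.786596 = 334.39152.
m = ceil(334.39152) = 335.

335


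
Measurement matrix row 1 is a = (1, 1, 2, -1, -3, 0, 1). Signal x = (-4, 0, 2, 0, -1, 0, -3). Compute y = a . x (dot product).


Non-zero terms: ['1*-4', '2*2', '-3*-1', '1*-3']
Products: [-4, 4, 3, -3]
y = sum = 0.

0


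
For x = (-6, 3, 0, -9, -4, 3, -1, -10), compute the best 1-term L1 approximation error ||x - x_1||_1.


Sorted |x_i| descending: [10, 9, 6, 4, 3, 3, 1, 0]
Keep top 1: [10]
Tail entries: [9, 6, 4, 3, 3, 1, 0]
L1 error = sum of tail = 26.

26


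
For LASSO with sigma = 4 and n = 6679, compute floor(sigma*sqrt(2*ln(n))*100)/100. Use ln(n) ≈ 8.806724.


ln(6679) ≈ 8.806724.
2*ln(n) ≈ 17.613448.
sqrt(2*ln(n)) ≈ sqrt(17.613448) ≈ 4.196838.
lambda ≈ 4*4.196838 = 16.787352.
floor(lambda*100)/100 = 16.78.

16.78


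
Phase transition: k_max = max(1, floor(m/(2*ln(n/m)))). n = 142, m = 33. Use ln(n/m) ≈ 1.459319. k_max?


n/m = 142/33.
ln(n/m) ≈ 1.459319.
2*ln(n/m) ≈ 2.918638.
m/(2*ln(n/m)) ≈ 33/2.918638 ≈ 11.3066.
floor = 11.
k_max = max(1, 11) = 11.

11


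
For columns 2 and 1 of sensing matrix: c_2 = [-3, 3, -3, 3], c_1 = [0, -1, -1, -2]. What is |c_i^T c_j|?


Inner product: -3*0 + 3*-1 + -3*-1 + 3*-2
Products: [0, -3, 3, -6]
Sum = -6.
|dot| = 6.

6


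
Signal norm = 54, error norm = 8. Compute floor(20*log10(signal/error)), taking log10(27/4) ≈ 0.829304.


||x||/||e|| = 54/8 = 27/4.
log10(27/4) ≈ 0.829304.
20*log10(||x||/||e||) ≈ 20*0.829304 = 16.58608.
floor(16.58608) = 16.

16


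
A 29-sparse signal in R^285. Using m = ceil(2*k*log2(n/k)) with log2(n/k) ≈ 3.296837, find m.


log2(n/k) = log2(285/29) ≈ 3.296837.
2*k*log2(n/k) ≈ 2*29*3.296837 = 191.216546.
m = ceil(191.216546) = 192.

192


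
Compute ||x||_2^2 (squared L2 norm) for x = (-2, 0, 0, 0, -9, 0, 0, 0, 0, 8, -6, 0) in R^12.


Non-zero entries: [(0, -2), (4, -9), (9, 8), (10, -6)]
Squares: [4, 81, 64, 36]
||x||_2^2 = sum = 185.

185


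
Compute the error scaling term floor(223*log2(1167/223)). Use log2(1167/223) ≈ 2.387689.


log2(n/k) = log2(1167/223) ≈ 2.387689.
k*log2(n/k) ≈ 223*2.387689 = 532.454647.
floor(532.454647) = 532.

532


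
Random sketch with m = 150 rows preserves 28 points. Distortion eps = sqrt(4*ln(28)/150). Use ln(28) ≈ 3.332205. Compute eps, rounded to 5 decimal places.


ln(28) ≈ 3.332205.
4*ln(N)/m ≈ 4*3.332205/150 ≈ 0.0888588.
eps = sqrt(0.0888588) ≈ 0.2980919 ≈ 0.29809.

0.29809


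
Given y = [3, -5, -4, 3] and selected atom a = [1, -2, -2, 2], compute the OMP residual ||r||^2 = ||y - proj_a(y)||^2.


a^T a = 13.
a^T y = 27.
coeff = 27/13 = 27/13.
||r||^2 = 38/13.

38/13


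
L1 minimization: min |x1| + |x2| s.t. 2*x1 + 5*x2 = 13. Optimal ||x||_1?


Axis intercepts:
  x1 = 13/2, x2 = 0: L1 = 13/2
  x1 = 0, x2 = 13/5: L1 = 13/5
x* = (0, 13/5)
||x*||_1 = 13/5.

13/5


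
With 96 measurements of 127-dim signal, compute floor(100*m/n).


100*m/n = 100*96/127 ≈ 75.5906.
floor = 75.

75


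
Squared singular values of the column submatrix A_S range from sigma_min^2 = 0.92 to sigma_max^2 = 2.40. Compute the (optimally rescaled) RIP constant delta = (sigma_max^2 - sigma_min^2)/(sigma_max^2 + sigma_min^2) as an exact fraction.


lambda_max - lambda_min = 2.40 - 0.92 = 1.48.
lambda_max + lambda_min = 2.40 + 0.92 = 3.32.
delta = 1.48/3.32 = 148/332 = 37/83.

37/83


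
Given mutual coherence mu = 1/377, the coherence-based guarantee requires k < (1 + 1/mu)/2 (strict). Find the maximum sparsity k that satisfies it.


1/mu = 377.
1 + 1/mu = 378.
(1 + 1/mu)/2 = 189 is an integer and the inequality is strict, so k_max = 189 - 1 = 188.

188


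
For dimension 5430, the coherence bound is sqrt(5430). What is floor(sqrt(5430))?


73^2 = 5329 <= 5430 < 5476 = 74^2, so 73 <= sqrt(5430) < 74.
floor(sqrt(5430)) = 73.

73


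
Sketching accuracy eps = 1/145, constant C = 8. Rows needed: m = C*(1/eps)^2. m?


1/eps = 145.
(1/eps)^2 = 21025.
m = 8*21025 = 168200.

168200


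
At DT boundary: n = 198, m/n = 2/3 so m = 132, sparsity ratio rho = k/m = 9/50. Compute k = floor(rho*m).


m = 2/3*198 = 132.
rho = 9/50.
rho*m = 9/50*132 = 23.76.
k = floor(23.76) = 23.

23


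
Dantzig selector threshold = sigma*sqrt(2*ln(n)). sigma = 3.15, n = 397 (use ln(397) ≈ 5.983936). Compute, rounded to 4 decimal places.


ln(397) ≈ 5.983936.
2*ln(n) ≈ 11.967872.
sqrt(2*ln(n)) ≈ sqrt(11.967872) ≈ 3.459461.
threshold ≈ 3.15*3.459461 = 10.89730215 ≈ 10.8973.

10.8973


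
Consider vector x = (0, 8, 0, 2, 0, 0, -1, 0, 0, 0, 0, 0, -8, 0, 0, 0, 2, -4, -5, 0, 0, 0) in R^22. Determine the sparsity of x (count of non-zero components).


Non-zero positions: [1, 3, 6, 12, 16, 17, 18].
Sparsity = 7.

7


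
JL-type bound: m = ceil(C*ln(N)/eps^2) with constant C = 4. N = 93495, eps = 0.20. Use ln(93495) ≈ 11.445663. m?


ln(93495) ≈ 11.445663.
eps^2 = 0.20^2 = 0.04.
C*ln(N)/eps^2 ≈ 4*11.445663/0.04 ≈ 1144.5663.
m = ceil(1144.5663) = 1145.

1145


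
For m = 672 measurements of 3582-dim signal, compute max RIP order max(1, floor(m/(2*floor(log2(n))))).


floor(log2(3582)) = 11.
2*11 = 22.
m/(2*floor(log2(n))) = 672/22 ≈ 30.5455.
floor = 30.
k = max(1, 30) = 30.

30


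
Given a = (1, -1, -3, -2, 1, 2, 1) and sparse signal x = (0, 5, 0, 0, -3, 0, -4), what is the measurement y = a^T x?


Non-zero terms: ['-1*5', '1*-3', '1*-4']
Products: [-5, -3, -4]
y = sum = -12.

-12


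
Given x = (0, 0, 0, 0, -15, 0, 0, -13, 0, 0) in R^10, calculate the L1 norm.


Non-zero entries: [(4, -15), (7, -13)]
Absolute values: [15, 13]
||x||_1 = sum = 28.

28


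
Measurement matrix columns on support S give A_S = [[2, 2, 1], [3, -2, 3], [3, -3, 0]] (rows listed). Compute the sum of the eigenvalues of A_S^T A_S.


Sum of eigenvalues of A_S^T A_S = trace(A_S^T A_S) = sum of squared column norms of A_S.
A_S^T A_S diagonal: [22, 17, 10].
trace = 22 + 17 + 10 = 49.

49


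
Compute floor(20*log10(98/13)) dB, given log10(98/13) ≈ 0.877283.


||x||/||e|| = 98/13.
log10(98/13) ≈ 0.877283.
20*log10(||x||/||e||) ≈ 20*0.877283 = 17.54566.
floor(17.54566) = 17.

17


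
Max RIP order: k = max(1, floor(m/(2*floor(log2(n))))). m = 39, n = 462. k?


floor(log2(462)) = 8.
2*8 = 16.
m/(2*floor(log2(n))) = 39/16 ≈ 2.4375.
floor = 2.
k = max(1, 2) = 2.

2


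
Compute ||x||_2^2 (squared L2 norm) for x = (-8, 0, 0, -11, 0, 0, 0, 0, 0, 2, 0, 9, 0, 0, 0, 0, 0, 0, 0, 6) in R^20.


Non-zero entries: [(0, -8), (3, -11), (9, 2), (11, 9), (19, 6)]
Squares: [64, 121, 4, 81, 36]
||x||_2^2 = sum = 306.

306


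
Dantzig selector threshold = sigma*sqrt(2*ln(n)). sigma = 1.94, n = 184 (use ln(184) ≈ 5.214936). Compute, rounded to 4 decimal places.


ln(184) ≈ 5.214936.
2*ln(n) ≈ 10.429872.
sqrt(2*ln(n)) ≈ sqrt(10.429872) ≈ 3.229531.
threshold ≈ 1.94*3.229531 = 6.26529014 ≈ 6.2653.

6.2653


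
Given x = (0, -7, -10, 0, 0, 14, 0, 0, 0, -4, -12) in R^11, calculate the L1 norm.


Non-zero entries: [(1, -7), (2, -10), (5, 14), (9, -4), (10, -12)]
Absolute values: [7, 10, 14, 4, 12]
||x||_1 = sum = 47.

47


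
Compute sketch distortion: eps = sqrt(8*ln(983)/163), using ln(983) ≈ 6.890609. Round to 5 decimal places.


ln(983) ≈ 6.890609.
8*ln(N)/m ≈ 8*6.890609/163 ≈ 0.3381894.
eps = sqrt(0.3381894) ≈ 0.5815405 ≈ 0.58154.

0.58154


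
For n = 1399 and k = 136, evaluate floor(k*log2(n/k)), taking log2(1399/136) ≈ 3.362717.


log2(n/k) = log2(1399/136) ≈ 3.362717.
k*log2(n/k) ≈ 136*3.362717 = 457.329512.
floor(457.329512) = 457.

457


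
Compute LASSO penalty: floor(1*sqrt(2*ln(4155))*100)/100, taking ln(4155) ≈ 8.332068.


ln(4155) ≈ 8.332068.
2*ln(n) ≈ 16.664136.
sqrt(2*ln(n)) ≈ sqrt(16.664136) ≈ 4.082173.
lambda ≈ 1*4.082173 = 4.082173.
floor(lambda*100)/100 = 4.08.

4.08


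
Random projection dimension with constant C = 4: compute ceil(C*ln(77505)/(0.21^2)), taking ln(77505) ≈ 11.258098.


ln(77505) ≈ 11.258098.
eps^2 = 0.21^2 = 0.0441.
C*ln(N)/eps^2 ≈ 4*11.258098/0.0441 ≈ 1021.1427.
m = ceil(1021.1427) = 1022.

1022


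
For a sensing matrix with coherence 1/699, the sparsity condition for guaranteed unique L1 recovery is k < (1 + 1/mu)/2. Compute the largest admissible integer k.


1/mu = 699.
1 + 1/mu = 700.
(1 + 1/mu)/2 = 350 is an integer and the inequality is strict, so k_max = 350 - 1 = 349.

349


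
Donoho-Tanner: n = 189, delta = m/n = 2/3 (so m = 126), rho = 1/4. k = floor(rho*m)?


m = 2/3*189 = 126.
rho = 1/4.
rho*m = 1/4*126 = 31.5.
k = floor(31.5) = 31.

31


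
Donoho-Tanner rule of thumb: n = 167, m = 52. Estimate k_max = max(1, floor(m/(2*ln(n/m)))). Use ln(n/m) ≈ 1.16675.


n/m = 167/52.
ln(n/m) ≈ 1.16675.
2*ln(n/m) ≈ 2.3335.
m/(2*ln(n/m)) ≈ 52/2.3335 ≈ 22.2841.
floor = 22.
k_max = max(1, 22) = 22.

22


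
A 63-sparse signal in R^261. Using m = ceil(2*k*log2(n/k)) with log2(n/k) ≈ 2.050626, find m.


log2(n/k) = log2(261/63) ≈ 2.050626.
2*k*log2(n/k) ≈ 2*63*2.050626 = 258.378876.
m = ceil(258.378876) = 259.

259


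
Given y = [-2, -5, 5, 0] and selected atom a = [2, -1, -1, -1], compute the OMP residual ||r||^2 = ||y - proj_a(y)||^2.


a^T a = 7.
a^T y = -4.
coeff = -4/7 = -4/7.
||r||^2 = 362/7.

362/7


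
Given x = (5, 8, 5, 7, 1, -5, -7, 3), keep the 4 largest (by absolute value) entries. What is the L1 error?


Sorted |x_i| descending: [8, 7, 7, 5, 5, 5, 3, 1]
Keep top 4: [8, 7, 7, 5]
Tail entries: [5, 5, 3, 1]
L1 error = sum of tail = 14.

14


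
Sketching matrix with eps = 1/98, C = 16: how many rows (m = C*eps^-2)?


1/eps = 98.
(1/eps)^2 = 9604.
m = 16*9604 = 153664.

153664


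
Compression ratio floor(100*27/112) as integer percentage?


100*m/n = 100*27/112 ≈ 24.1071.
floor = 24.

24


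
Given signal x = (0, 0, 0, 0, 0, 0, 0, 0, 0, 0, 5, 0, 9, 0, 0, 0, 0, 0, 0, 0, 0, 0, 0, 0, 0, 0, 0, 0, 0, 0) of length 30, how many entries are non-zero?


Non-zero positions: [10, 12].
Sparsity = 2.

2


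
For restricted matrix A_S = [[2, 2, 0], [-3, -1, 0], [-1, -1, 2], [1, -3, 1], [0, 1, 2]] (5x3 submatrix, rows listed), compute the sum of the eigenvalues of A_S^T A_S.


Sum of eigenvalues of A_S^T A_S = trace(A_S^T A_S) = sum of squared column norms of A_S.
A_S^T A_S diagonal: [15, 16, 9].
trace = 15 + 16 + 9 = 40.

40


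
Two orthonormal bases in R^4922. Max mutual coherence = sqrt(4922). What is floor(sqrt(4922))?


70^2 = 4900 <= 4922 < 5041 = 71^2, so 70 <= sqrt(4922) < 71.
floor(sqrt(4922)) = 70.

70


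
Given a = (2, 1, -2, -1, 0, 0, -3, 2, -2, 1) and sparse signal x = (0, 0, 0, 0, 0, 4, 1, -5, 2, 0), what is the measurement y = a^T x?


Non-zero terms: ['0*4', '-3*1', '2*-5', '-2*2']
Products: [0, -3, -10, -4]
y = sum = -17.

-17


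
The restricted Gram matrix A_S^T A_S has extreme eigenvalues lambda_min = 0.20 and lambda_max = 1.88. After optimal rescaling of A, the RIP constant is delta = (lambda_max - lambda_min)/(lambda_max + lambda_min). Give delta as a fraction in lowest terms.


lambda_max - lambda_min = 1.88 - 0.20 = 1.68.
lambda_max + lambda_min = 1.88 + 0.20 = 2.08.
delta = 1.68/2.08 = 168/208 = 21/26.

21/26


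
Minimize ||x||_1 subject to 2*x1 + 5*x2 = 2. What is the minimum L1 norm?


Axis intercepts:
  x1 = 1, x2 = 0: L1 = 1
  x1 = 0, x2 = 2/5: L1 = 2/5
x* = (0, 2/5)
||x*||_1 = 2/5.

2/5


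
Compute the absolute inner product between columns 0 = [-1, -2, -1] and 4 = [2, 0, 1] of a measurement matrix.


Inner product: -1*2 + -2*0 + -1*1
Products: [-2, 0, -1]
Sum = -3.
|dot| = 3.

3


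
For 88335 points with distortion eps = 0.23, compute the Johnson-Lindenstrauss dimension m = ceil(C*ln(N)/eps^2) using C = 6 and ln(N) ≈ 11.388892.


ln(88335) ≈ 11.388892.
eps^2 = 0.23^2 = 0.0529.
C*ln(N)/eps^2 ≈ 6*11.388892/0.0529 ≈ 1291.7458.
m = ceil(1291.7458) = 1292.

1292


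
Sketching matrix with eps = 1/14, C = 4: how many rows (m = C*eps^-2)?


1/eps = 14.
(1/eps)^2 = 196.
m = 4*196 = 784.

784


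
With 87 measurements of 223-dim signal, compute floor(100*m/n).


100*m/n = 100*87/223 ≈ 39.0135.
floor = 39.

39


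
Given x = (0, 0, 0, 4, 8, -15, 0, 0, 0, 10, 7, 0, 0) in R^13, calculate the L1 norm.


Non-zero entries: [(3, 4), (4, 8), (5, -15), (9, 10), (10, 7)]
Absolute values: [4, 8, 15, 10, 7]
||x||_1 = sum = 44.

44


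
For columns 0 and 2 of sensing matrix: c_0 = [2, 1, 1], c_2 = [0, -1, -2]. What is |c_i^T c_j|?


Inner product: 2*0 + 1*-1 + 1*-2
Products: [0, -1, -2]
Sum = -3.
|dot| = 3.

3


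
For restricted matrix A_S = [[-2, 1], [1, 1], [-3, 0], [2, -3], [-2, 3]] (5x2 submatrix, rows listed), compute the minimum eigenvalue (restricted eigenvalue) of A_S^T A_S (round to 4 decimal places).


A_S^T A_S = [[22, -13], [-13, 20]].
trace = 42.
det = 271.
disc = trace^2 - 4*det = 1764 - 4*271 = 680.
sqrt(680) ≈ 26.076810.
lam_min = (42 - sqrt(680))/2 ≈ (42 - 26.076810)/2 = 7.961595 ≈ 7.9616.

7.9616


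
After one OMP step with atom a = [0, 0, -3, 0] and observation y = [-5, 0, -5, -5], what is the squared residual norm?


a^T a = 9.
a^T y = 15.
coeff = 15/9 = 5/3.
||r||^2 = 50.

50


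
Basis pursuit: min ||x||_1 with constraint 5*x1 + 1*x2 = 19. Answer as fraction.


Axis intercepts:
  x1 = 19/5, x2 = 0: L1 = 19/5
  x1 = 0, x2 = 19: L1 = 19
x* = (19/5, 0)
||x*||_1 = 19/5.

19/5


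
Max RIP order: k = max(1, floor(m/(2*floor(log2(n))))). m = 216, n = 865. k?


floor(log2(865)) = 9.
2*9 = 18.
m/(2*floor(log2(n))) = 216/18 ≈ 12.0.
floor = 12.
k = max(1, 12) = 12.

12


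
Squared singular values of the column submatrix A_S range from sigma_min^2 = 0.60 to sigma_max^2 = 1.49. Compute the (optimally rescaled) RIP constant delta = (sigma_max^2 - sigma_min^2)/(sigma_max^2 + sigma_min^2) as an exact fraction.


lambda_max - lambda_min = 1.49 - 0.60 = 0.89.
lambda_max + lambda_min = 1.49 + 0.60 = 2.09.
delta = 0.89/2.09 = 89/209.

89/209


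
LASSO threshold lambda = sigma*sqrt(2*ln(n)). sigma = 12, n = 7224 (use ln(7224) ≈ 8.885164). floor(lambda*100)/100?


ln(7224) ≈ 8.885164.
2*ln(n) ≈ 17.770328.
sqrt(2*ln(n)) ≈ sqrt(17.770328) ≈ 4.215487.
lambda ≈ 12*4.215487 = 50.585844.
floor(lambda*100)/100 = 50.58.

50.58


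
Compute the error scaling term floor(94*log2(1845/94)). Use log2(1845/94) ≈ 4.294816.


log2(n/k) = log2(1845/94) ≈ 4.294816.
k*log2(n/k) ≈ 94*4.294816 = 403.712704.
floor(403.712704) = 403.

403


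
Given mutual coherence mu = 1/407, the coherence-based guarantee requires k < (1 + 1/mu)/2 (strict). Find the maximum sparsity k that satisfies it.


1/mu = 407.
1 + 1/mu = 408.
(1 + 1/mu)/2 = 204 is an integer and the inequality is strict, so k_max = 204 - 1 = 203.

203


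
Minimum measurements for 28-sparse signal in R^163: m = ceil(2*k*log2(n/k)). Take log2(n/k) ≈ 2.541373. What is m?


log2(n/k) = log2(163/28) ≈ 2.541373.
2*k*log2(n/k) ≈ 2*28*2.541373 = 142.316888.
m = ceil(142.316888) = 143.

143


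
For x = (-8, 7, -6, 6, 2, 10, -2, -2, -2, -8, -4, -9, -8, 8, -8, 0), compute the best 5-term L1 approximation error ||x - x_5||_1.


Sorted |x_i| descending: [10, 9, 8, 8, 8, 8, 8, 7, 6, 6, 4, 2, 2, 2, 2, 0]
Keep top 5: [10, 9, 8, 8, 8]
Tail entries: [8, 8, 7, 6, 6, 4, 2, 2, 2, 2, 0]
L1 error = sum of tail = 47.

47


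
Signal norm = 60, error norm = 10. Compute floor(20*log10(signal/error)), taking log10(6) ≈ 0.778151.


||x||/||e|| = 60/10 = 6.
log10(6) ≈ 0.778151.
20*log10(||x||/||e||) ≈ 20*0.778151 = 15.56302.
floor(15.56302) = 15.

15


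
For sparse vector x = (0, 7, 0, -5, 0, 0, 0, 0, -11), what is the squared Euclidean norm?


Non-zero entries: [(1, 7), (3, -5), (8, -11)]
Squares: [49, 25, 121]
||x||_2^2 = sum = 195.

195


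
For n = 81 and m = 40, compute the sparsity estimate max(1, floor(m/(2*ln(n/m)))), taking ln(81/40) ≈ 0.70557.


n/m = 81/40.
ln(n/m) ≈ 0.70557.
2*ln(n/m) ≈ 1.41114.
m/(2*ln(n/m)) ≈ 40/1.41114 ≈ 28.3459.
floor = 28.
k_max = max(1, 28) = 28.

28


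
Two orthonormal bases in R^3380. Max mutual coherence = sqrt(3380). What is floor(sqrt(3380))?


58^2 = 3364 <= 3380 < 3481 = 59^2, so 58 <= sqrt(3380) < 59.
floor(sqrt(3380)) = 58.

58


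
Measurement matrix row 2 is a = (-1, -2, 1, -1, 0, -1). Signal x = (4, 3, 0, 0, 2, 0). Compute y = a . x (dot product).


Non-zero terms: ['-1*4', '-2*3', '0*2']
Products: [-4, -6, 0]
y = sum = -10.

-10


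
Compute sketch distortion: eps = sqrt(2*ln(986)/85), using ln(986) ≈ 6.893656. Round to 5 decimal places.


ln(986) ≈ 6.893656.
2*ln(N)/m ≈ 2*6.893656/85 ≈ 0.16220367.
eps = sqrt(0.16220367) ≈ 0.4027452 ≈ 0.40275.

0.40275


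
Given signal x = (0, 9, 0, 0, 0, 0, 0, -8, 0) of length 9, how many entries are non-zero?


Non-zero positions: [1, 7].
Sparsity = 2.

2


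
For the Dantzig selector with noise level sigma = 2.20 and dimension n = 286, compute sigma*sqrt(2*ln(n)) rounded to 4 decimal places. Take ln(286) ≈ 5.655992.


ln(286) ≈ 5.655992.
2*ln(n) ≈ 11.311984.
sqrt(2*ln(n)) ≈ sqrt(11.311984) ≈ 3.363329.
threshold ≈ 2.20*3.363329 = 7.3993238 ≈ 7.3993.

7.3993


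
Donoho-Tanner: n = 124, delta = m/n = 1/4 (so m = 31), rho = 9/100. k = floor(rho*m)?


m = 1/4*124 = 31.
rho = 9/100.
rho*m = 9/100*31 = 2.79.
k = floor(2.79) = 2.

2


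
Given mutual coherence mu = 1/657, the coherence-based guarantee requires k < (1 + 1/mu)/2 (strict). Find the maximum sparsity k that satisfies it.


1/mu = 657.
1 + 1/mu = 658.
(1 + 1/mu)/2 = 329 is an integer and the inequality is strict, so k_max = 329 - 1 = 328.

328


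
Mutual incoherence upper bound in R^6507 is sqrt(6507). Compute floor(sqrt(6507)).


80^2 = 6400 <= 6507 < 6561 = 81^2, so 80 <= sqrt(6507) < 81.
floor(sqrt(6507)) = 80.

80


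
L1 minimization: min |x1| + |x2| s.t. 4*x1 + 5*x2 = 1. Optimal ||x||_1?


Axis intercepts:
  x1 = 1/4, x2 = 0: L1 = 1/4
  x1 = 0, x2 = 1/5: L1 = 1/5
x* = (0, 1/5)
||x*||_1 = 1/5.

1/5


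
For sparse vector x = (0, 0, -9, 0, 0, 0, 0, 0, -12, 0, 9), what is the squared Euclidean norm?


Non-zero entries: [(2, -9), (8, -12), (10, 9)]
Squares: [81, 144, 81]
||x||_2^2 = sum = 306.

306


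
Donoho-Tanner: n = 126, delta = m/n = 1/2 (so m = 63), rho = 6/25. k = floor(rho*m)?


m = 1/2*126 = 63.
rho = 6/25.
rho*m = 6/25*63 = 15.12.
k = floor(15.12) = 15.

15


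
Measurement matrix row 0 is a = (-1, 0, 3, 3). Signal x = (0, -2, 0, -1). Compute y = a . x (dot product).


Non-zero terms: ['0*-2', '3*-1']
Products: [0, -3]
y = sum = -3.

-3


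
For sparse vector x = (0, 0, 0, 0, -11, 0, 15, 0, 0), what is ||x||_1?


Non-zero entries: [(4, -11), (6, 15)]
Absolute values: [11, 15]
||x||_1 = sum = 26.

26


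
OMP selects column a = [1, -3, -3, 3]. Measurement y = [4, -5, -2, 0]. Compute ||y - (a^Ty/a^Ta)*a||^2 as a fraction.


a^T a = 28.
a^T y = 25.
coeff = 25/28 = 25/28.
||r||^2 = 635/28.

635/28


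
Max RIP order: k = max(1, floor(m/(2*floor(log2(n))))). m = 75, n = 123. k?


floor(log2(123)) = 6.
2*6 = 12.
m/(2*floor(log2(n))) = 75/12 ≈ 6.25.
floor = 6.
k = max(1, 6) = 6.

6


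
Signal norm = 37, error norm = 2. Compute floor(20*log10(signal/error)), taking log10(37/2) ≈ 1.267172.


||x||/||e|| = 37/2.
log10(37/2) ≈ 1.267172.
20*log10(||x||/||e||) ≈ 20*1.267172 = 25.34344.
floor(25.34344) = 25.

25


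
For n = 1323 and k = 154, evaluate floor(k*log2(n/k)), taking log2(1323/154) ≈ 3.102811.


log2(n/k) = log2(1323/154) ≈ 3.102811.
k*log2(n/k) ≈ 154*3.102811 = 477.832894.
floor(477.832894) = 477.

477


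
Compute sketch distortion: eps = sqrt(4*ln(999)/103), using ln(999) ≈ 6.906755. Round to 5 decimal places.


ln(999) ≈ 6.906755.
4*ln(N)/m ≈ 4*6.906755/103 ≈ 0.2682235.
eps = sqrt(0.2682235) ≈ 0.517903 ≈ 0.51790.

0.51790


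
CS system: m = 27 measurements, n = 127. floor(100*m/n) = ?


100*m/n = 100*27/127 ≈ 21.2598.
floor = 21.

21


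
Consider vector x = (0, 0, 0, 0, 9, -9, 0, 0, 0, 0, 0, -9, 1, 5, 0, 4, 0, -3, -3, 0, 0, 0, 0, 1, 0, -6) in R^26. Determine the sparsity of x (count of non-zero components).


Non-zero positions: [4, 5, 11, 12, 13, 15, 17, 18, 23, 25].
Sparsity = 10.

10


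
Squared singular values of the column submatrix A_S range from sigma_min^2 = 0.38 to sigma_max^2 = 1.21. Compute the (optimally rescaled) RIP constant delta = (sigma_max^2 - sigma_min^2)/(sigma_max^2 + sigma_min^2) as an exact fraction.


lambda_max - lambda_min = 1.21 - 0.38 = 0.83.
lambda_max + lambda_min = 1.21 + 0.38 = 1.59.
delta = 0.83/1.59 = 83/159.

83/159


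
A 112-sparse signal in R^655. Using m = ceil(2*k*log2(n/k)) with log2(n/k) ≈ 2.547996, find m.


log2(n/k) = log2(655/112) ≈ 2.547996.
2*k*log2(n/k) ≈ 2*112*2.547996 = 570.751104.
m = ceil(570.751104) = 571.

571


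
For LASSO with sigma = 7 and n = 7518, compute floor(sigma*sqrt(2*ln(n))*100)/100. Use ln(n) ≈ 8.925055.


ln(7518) ≈ 8.925055.
2*ln(n) ≈ 17.85011.
sqrt(2*ln(n)) ≈ sqrt(17.85011) ≈ 4.224939.
lambda ≈ 7*4.224939 = 29.574573.
floor(lambda*100)/100 = 29.57.

29.57


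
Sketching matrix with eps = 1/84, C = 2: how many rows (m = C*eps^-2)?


1/eps = 84.
(1/eps)^2 = 7056.
m = 2*7056 = 14112.

14112


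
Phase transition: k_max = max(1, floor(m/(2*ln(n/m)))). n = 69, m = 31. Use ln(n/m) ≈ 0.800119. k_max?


n/m = 69/31.
ln(n/m) ≈ 0.800119.
2*ln(n/m) ≈ 1.600238.
m/(2*ln(n/m)) ≈ 31/1.600238 ≈ 19.3721.
floor = 19.
k_max = max(1, 19) = 19.

19


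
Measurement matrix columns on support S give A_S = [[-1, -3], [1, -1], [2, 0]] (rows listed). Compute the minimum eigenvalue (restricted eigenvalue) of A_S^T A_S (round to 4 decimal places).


A_S^T A_S = [[6, 2], [2, 10]].
trace = 16.
det = 56.
disc = trace^2 - 4*det = 256 - 4*56 = 32.
sqrt(32) ≈ 5.656854.
lam_min = (16 - sqrt(32))/2 ≈ (16 - 5.656854)/2 = 5.171573 ≈ 5.1716.

5.1716


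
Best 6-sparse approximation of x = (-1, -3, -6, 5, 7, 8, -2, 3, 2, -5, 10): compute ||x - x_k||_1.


Sorted |x_i| descending: [10, 8, 7, 6, 5, 5, 3, 3, 2, 2, 1]
Keep top 6: [10, 8, 7, 6, 5, 5]
Tail entries: [3, 3, 2, 2, 1]
L1 error = sum of tail = 11.

11


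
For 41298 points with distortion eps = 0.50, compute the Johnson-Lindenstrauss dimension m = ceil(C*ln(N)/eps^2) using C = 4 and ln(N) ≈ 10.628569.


ln(41298) ≈ 10.628569.
eps^2 = 0.50^2 = 0.25.
C*ln(N)/eps^2 ≈ 4*10.628569/0.25 ≈ 170.0571.
m = ceil(170.0571) = 171.

171


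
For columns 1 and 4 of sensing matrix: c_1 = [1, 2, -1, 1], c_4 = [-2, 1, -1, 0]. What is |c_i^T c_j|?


Inner product: 1*-2 + 2*1 + -1*-1 + 1*0
Products: [-2, 2, 1, 0]
Sum = 1.
|dot| = 1.

1


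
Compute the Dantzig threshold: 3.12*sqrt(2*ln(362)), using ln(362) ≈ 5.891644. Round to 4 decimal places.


ln(362) ≈ 5.891644.
2*ln(n) ≈ 11.783288.
sqrt(2*ln(n)) ≈ sqrt(11.783288) ≈ 3.432679.
threshold ≈ 3.12*3.432679 = 10.70995848 ≈ 10.7100.

10.7100


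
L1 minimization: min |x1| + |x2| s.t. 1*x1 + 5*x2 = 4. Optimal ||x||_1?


Axis intercepts:
  x1 = 4, x2 = 0: L1 = 4
  x1 = 0, x2 = 4/5: L1 = 4/5
x* = (0, 4/5)
||x*||_1 = 4/5.

4/5


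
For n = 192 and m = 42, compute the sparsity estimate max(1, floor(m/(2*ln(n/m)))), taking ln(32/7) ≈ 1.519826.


n/m = 192/42 = 32/7.
ln(n/m) ≈ 1.519826.
2*ln(n/m) ≈ 3.039652.
m/(2*ln(n/m)) ≈ 42/3.039652 ≈ 13.8174.
floor = 13.
k_max = max(1, 13) = 13.

13


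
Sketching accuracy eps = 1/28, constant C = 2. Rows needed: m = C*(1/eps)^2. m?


1/eps = 28.
(1/eps)^2 = 784.
m = 2*784 = 1568.

1568


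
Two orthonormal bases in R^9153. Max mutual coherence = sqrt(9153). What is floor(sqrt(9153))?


95^2 = 9025 <= 9153 < 9216 = 96^2, so 95 <= sqrt(9153) < 96.
floor(sqrt(9153)) = 95.

95


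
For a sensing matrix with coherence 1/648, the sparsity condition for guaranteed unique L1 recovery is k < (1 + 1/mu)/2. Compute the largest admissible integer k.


1/mu = 648.
1 + 1/mu = 649.
(1 + 1/mu)/2 = 324.5 is not an integer, so k_max = floor(324.5) = 324.

324


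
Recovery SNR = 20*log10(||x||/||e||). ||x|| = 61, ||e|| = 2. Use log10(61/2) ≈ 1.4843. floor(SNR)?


||x||/||e|| = 61/2.
log10(61/2) ≈ 1.4843.
20*log10(||x||/||e||) ≈ 20*1.4843 = 29.686.
floor(29.686) = 29.

29


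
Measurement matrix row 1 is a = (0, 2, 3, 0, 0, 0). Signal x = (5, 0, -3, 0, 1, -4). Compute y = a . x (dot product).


Non-zero terms: ['0*5', '3*-3', '0*1', '0*-4']
Products: [0, -9, 0, 0]
y = sum = -9.

-9


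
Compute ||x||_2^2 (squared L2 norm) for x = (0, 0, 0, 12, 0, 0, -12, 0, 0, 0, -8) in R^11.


Non-zero entries: [(3, 12), (6, -12), (10, -8)]
Squares: [144, 144, 64]
||x||_2^2 = sum = 352.

352


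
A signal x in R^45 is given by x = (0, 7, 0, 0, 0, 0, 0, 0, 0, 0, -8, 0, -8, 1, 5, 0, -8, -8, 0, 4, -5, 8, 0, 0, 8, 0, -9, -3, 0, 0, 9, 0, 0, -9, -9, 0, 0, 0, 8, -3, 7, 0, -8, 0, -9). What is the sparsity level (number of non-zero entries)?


Non-zero positions: [1, 10, 12, 13, 14, 16, 17, 19, 20, 21, 24, 26, 27, 30, 33, 34, 38, 39, 40, 42, 44].
Sparsity = 21.

21


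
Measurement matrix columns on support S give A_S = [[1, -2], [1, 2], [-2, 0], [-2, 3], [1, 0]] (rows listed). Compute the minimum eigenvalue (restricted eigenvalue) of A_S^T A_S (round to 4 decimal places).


A_S^T A_S = [[11, -6], [-6, 17]].
trace = 28.
det = 151.
disc = trace^2 - 4*det = 784 - 4*151 = 180.
sqrt(180) ≈ 13.416408.
lam_min = (28 - sqrt(180))/2 ≈ (28 - 13.416408)/2 = 7.291796 ≈ 7.2918.

7.2918


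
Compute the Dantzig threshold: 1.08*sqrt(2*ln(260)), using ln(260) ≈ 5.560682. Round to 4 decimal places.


ln(260) ≈ 5.560682.
2*ln(n) ≈ 11.121364.
sqrt(2*ln(n)) ≈ sqrt(11.121364) ≈ 3.334871.
threshold ≈ 1.08*3.334871 = 3.60166068 ≈ 3.6017.

3.6017


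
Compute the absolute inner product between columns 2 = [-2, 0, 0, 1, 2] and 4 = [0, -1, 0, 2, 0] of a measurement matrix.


Inner product: -2*0 + 0*-1 + 0*0 + 1*2 + 2*0
Products: [0, 0, 0, 2, 0]
Sum = 2.
|dot| = 2.

2


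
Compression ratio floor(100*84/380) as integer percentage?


100*m/n = 100*84/380 ≈ 22.1053.
floor = 22.

22


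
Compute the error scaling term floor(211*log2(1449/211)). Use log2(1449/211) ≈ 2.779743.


log2(n/k) = log2(1449/211) ≈ 2.779743.
k*log2(n/k) ≈ 211*2.779743 = 586.525773.
floor(586.525773) = 586.

586


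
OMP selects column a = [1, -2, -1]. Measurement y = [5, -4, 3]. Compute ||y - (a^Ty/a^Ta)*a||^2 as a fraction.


a^T a = 6.
a^T y = 10.
coeff = 10/6 = 5/3.
||r||^2 = 100/3.

100/3


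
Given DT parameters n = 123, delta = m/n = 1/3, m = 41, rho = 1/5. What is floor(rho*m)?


m = 1/3*123 = 41.
rho = 1/5.
rho*m = 1/5*41 = 8.2.
k = floor(8.2) = 8.

8


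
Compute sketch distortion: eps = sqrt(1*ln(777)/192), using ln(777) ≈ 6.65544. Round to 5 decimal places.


ln(777) ≈ 6.65544.
1*ln(N)/m ≈ 1*6.65544/192 ≈ 0.03466375.
eps = sqrt(0.03466375) ≈ 0.186182 ≈ 0.18618.

0.18618


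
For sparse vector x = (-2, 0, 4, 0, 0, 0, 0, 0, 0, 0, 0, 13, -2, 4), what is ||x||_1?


Non-zero entries: [(0, -2), (2, 4), (11, 13), (12, -2), (13, 4)]
Absolute values: [2, 4, 13, 2, 4]
||x||_1 = sum = 25.

25


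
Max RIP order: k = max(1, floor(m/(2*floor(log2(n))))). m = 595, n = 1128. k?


floor(log2(1128)) = 10.
2*10 = 20.
m/(2*floor(log2(n))) = 595/20 ≈ 29.75.
floor = 29.
k = max(1, 29) = 29.

29


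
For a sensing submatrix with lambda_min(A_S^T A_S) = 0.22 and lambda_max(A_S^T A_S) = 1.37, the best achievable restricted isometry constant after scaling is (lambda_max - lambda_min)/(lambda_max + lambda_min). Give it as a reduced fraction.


lambda_max - lambda_min = 1.37 - 0.22 = 1.15.
lambda_max + lambda_min = 1.37 + 0.22 = 1.59.
delta = 1.15/1.59 = 115/159.

115/159


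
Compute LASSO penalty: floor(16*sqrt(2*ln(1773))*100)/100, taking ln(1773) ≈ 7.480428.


ln(1773) ≈ 7.480428.
2*ln(n) ≈ 14.960856.
sqrt(2*ln(n)) ≈ sqrt(14.960856) ≈ 3.867927.
lambda ≈ 16*3.867927 = 61.886832.
floor(lambda*100)/100 = 61.88.

61.88


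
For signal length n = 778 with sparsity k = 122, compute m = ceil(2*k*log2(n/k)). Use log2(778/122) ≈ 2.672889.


log2(n/k) = log2(778/122) ≈ 2.672889.
2*k*log2(n/k) ≈ 2*122*2.672889 = 652.184916.
m = ceil(652.184916) = 653.

653


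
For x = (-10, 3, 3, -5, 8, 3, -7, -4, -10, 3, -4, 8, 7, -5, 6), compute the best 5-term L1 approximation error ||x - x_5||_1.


Sorted |x_i| descending: [10, 10, 8, 8, 7, 7, 6, 5, 5, 4, 4, 3, 3, 3, 3]
Keep top 5: [10, 10, 8, 8, 7]
Tail entries: [7, 6, 5, 5, 4, 4, 3, 3, 3, 3]
L1 error = sum of tail = 43.

43


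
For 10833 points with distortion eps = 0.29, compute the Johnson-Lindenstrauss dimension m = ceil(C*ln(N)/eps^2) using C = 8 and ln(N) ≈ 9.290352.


ln(10833) ≈ 9.290352.
eps^2 = 0.29^2 = 0.0841.
C*ln(N)/eps^2 ≈ 8*9.290352/0.0841 ≈ 883.7434.
m = ceil(883.7434) = 884.

884


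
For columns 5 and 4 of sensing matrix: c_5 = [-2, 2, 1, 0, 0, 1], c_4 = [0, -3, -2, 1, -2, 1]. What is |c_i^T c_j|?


Inner product: -2*0 + 2*-3 + 1*-2 + 0*1 + 0*-2 + 1*1
Products: [0, -6, -2, 0, 0, 1]
Sum = -7.
|dot| = 7.

7


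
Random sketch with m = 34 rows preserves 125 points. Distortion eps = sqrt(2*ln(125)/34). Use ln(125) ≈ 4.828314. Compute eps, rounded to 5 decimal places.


ln(125) ≈ 4.828314.
2*ln(N)/m ≈ 2*4.828314/34 ≈ 0.28401847.
eps = sqrt(0.28401847) ≈ 0.5329338 ≈ 0.53293.

0.53293


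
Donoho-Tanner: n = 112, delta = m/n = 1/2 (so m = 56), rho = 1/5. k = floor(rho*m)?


m = 1/2*112 = 56.
rho = 1/5.
rho*m = 1/5*56 = 11.2.
k = floor(11.2) = 11.

11


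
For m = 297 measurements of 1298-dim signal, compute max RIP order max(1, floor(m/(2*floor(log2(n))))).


floor(log2(1298)) = 10.
2*10 = 20.
m/(2*floor(log2(n))) = 297/20 ≈ 14.85.
floor = 14.
k = max(1, 14) = 14.

14


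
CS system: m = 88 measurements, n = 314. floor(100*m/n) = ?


100*m/n = 100*88/314 ≈ 28.0255.
floor = 28.

28


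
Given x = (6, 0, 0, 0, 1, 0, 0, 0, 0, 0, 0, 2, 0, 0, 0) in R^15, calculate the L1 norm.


Non-zero entries: [(0, 6), (4, 1), (11, 2)]
Absolute values: [6, 1, 2]
||x||_1 = sum = 9.

9


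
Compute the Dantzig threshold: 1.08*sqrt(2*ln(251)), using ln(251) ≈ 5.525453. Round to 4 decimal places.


ln(251) ≈ 5.525453.
2*ln(n) ≈ 11.050906.
sqrt(2*ln(n)) ≈ sqrt(11.050906) ≈ 3.32429.
threshold ≈ 1.08*3.32429 = 3.5902332 ≈ 3.5902.

3.5902


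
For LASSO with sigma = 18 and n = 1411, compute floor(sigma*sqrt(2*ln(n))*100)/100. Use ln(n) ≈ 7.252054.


ln(1411) ≈ 7.252054.
2*ln(n) ≈ 14.504108.
sqrt(2*ln(n)) ≈ sqrt(14.504108) ≈ 3.808426.
lambda ≈ 18*3.808426 = 68.551668.
floor(lambda*100)/100 = 68.55.

68.55


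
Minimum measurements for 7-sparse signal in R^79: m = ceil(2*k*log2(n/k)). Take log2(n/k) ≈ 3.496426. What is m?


log2(n/k) = log2(79/7) ≈ 3.496426.
2*k*log2(n/k) ≈ 2*7*3.496426 = 48.949964.
m = ceil(48.949964) = 49.

49


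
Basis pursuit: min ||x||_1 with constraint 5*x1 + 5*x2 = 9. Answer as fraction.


Axis intercepts:
  x1 = 9/5, x2 = 0: L1 = 9/5
  x1 = 0, x2 = 9/5: L1 = 9/5
x* = (9/5, 0)
||x*||_1 = 9/5.

9/5


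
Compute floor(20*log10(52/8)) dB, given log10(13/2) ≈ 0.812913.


||x||/||e|| = 52/8 = 13/2.
log10(13/2) ≈ 0.812913.
20*log10(||x||/||e||) ≈ 20*0.812913 = 16.25826.
floor(16.25826) = 16.

16


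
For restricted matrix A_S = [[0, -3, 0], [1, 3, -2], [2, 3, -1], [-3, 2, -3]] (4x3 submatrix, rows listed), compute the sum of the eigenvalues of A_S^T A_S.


Sum of eigenvalues of A_S^T A_S = trace(A_S^T A_S) = sum of squared column norms of A_S.
A_S^T A_S diagonal: [14, 31, 14].
trace = 14 + 31 + 14 = 59.

59


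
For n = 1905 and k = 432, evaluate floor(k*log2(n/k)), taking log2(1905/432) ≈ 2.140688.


log2(n/k) = log2(1905/432) ≈ 2.140688.
k*log2(n/k) ≈ 432*2.140688 = 924.777216.
floor(924.777216) = 924.

924


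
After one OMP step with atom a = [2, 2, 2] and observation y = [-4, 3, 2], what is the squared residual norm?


a^T a = 12.
a^T y = 2.
coeff = 2/12 = 1/6.
||r||^2 = 86/3.

86/3


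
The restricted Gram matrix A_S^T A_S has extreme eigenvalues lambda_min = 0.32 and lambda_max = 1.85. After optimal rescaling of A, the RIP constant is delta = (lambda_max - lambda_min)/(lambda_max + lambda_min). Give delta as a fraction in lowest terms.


lambda_max - lambda_min = 1.85 - 0.32 = 1.53.
lambda_max + lambda_min = 1.85 + 0.32 = 2.17.
delta = 1.53/2.17 = 153/217.

153/217


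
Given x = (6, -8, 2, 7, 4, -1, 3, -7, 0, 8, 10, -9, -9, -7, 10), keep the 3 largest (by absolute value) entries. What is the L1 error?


Sorted |x_i| descending: [10, 10, 9, 9, 8, 8, 7, 7, 7, 6, 4, 3, 2, 1, 0]
Keep top 3: [10, 10, 9]
Tail entries: [9, 8, 8, 7, 7, 7, 6, 4, 3, 2, 1, 0]
L1 error = sum of tail = 62.

62


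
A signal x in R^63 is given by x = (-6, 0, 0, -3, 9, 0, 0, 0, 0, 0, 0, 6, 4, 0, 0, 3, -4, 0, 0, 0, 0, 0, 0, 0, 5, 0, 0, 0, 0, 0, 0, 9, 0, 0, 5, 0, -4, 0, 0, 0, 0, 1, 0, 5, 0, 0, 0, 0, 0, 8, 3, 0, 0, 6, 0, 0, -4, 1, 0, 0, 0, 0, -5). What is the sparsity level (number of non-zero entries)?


Non-zero positions: [0, 3, 4, 11, 12, 15, 16, 24, 31, 34, 36, 41, 43, 49, 50, 53, 56, 57, 62].
Sparsity = 19.

19


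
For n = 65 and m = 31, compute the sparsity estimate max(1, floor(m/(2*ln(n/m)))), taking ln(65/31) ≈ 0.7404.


n/m = 65/31.
ln(n/m) ≈ 0.7404.
2*ln(n/m) ≈ 1.4808.
m/(2*ln(n/m)) ≈ 31/1.4808 ≈ 20.9346.
floor = 20.
k_max = max(1, 20) = 20.

20


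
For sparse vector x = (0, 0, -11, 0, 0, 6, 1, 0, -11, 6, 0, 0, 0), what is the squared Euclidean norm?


Non-zero entries: [(2, -11), (5, 6), (6, 1), (8, -11), (9, 6)]
Squares: [121, 36, 1, 121, 36]
||x||_2^2 = sum = 315.

315


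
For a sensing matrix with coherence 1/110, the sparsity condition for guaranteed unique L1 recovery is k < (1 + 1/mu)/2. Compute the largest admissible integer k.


1/mu = 110.
1 + 1/mu = 111.
(1 + 1/mu)/2 = 55.5 is not an integer, so k_max = floor(55.5) = 55.

55


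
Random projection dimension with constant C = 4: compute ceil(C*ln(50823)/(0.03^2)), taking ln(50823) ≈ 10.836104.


ln(50823) ≈ 10.836104.
eps^2 = 0.03^2 = 0.0009.
C*ln(N)/eps^2 ≈ 4*10.836104/0.0009 ≈ 48160.4622.
m = ceil(48160.4622) = 48161.

48161
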